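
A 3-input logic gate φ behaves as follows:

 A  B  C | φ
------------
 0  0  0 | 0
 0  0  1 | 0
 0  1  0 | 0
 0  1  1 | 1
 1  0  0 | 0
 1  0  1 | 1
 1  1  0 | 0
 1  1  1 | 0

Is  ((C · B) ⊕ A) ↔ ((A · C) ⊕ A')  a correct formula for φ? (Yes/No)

Test each input against both φ and the formula:
  A=0, B=0, C=0: formula gives 0, φ = 0 ✓
  A=0, B=0, C=1: formula gives 0, φ = 0 ✓
  A=0, B=1, C=0: formula gives 0, φ = 0 ✓
  A=0, B=1, C=1: formula gives 1, φ = 1 ✓
  A=1, B=0, C=0: formula gives 0, φ = 0 ✓
  … (the remaining 3 rows also agree.)
Every row agrees, so the formula is equivalent.

Yes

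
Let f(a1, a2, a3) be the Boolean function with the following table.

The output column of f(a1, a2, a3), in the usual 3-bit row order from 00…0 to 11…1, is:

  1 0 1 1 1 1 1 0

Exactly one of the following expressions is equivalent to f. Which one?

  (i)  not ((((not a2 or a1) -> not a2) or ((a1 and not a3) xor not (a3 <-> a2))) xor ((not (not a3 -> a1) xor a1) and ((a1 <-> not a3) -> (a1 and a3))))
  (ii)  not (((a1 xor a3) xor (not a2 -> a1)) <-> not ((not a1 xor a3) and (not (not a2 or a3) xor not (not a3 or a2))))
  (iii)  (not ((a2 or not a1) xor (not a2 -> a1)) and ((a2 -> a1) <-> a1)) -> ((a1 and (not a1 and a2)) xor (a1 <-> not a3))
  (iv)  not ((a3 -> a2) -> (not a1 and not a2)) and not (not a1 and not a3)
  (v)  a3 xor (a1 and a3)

ii

(i) fails at (0,1,1): the formula yields 0, f is 1.
(iii) fails at (0,0,1): the formula yields 1, f is 0.
(iv) fails at (0,0,0): the formula yields 0, f is 1.
(v) fails at (0,0,0): the formula yields 0, f is 1.
Only (ii) survives; checking it on all 8 rows confirms it matches f.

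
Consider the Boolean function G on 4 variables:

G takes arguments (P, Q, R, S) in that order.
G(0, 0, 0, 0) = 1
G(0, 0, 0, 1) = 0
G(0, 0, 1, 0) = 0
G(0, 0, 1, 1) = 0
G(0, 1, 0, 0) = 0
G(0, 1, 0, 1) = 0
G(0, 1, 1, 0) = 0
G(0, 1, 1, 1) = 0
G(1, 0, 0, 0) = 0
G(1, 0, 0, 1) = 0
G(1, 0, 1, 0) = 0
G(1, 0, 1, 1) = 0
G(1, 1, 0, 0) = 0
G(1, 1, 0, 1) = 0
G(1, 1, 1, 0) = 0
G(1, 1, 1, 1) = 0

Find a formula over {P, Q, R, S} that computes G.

The output is 1 only when every input is 0 — NOR of all inputs.

G(P, Q, R, S) = not (((P or Q) or R) or S)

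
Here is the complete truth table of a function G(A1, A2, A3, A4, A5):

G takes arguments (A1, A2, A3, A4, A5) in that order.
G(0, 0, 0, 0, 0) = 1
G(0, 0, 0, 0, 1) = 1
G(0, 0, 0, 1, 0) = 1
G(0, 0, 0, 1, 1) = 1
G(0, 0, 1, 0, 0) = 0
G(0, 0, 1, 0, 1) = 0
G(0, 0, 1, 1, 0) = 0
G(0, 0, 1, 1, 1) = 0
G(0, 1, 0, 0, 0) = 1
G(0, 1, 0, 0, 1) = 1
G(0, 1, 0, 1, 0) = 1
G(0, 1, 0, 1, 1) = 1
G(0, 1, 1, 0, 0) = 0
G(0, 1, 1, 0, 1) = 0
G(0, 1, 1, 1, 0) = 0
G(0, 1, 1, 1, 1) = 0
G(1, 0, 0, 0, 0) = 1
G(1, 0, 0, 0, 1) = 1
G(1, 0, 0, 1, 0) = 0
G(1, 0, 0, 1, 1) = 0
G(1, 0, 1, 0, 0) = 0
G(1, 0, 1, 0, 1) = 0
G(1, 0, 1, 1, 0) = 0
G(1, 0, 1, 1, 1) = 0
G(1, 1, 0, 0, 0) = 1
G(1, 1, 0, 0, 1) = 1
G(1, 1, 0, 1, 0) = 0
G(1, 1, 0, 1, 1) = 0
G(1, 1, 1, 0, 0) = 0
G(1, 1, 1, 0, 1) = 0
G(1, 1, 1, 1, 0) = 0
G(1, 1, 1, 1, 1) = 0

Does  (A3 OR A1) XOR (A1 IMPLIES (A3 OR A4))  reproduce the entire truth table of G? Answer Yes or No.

Evaluate (A3 OR A1) XOR (A1 IMPLIES (A3 OR A4)) on each row and compare to G:
  A1=0, A2=0, A3=0, A4=0, A5=0: formula gives 1, G = 1 ✓
  A1=0, A2=0, A3=0, A4=0, A5=1: formula gives 1, G = 1 ✓
  A1=0, A2=0, A3=0, A4=1, A5=0: formula gives 1, G = 1 ✓
  A1=0, A2=0, A3=0, A4=1, A5=1: formula gives 1, G = 1 ✓
  …and likewise for the remaining 28 rows.
Every row agrees, so the formula is equivalent.

Yes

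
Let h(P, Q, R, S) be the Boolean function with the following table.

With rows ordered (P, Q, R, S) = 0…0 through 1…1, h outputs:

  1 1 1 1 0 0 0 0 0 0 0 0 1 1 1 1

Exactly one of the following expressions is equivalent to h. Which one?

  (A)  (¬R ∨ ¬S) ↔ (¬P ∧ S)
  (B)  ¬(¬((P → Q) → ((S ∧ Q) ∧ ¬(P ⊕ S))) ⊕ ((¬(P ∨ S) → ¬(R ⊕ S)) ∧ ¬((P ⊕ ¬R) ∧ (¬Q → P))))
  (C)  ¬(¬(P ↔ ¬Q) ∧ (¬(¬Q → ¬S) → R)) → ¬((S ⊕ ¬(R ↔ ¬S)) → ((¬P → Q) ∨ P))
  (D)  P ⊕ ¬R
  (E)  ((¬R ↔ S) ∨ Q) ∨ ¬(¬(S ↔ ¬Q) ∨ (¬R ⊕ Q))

C

(A) fails at (0,0,0,0): the formula yields 0, h is 1.
(B) fails at (0,0,1,0): the formula yields 0, h is 1.
(D) fails at (0,0,1,0): the formula yields 0, h is 1.
(E) fails at (0,0,0,0): the formula yields 0, h is 1.
(C) is the remaining candidate, and it agrees with h on all 16 inputs.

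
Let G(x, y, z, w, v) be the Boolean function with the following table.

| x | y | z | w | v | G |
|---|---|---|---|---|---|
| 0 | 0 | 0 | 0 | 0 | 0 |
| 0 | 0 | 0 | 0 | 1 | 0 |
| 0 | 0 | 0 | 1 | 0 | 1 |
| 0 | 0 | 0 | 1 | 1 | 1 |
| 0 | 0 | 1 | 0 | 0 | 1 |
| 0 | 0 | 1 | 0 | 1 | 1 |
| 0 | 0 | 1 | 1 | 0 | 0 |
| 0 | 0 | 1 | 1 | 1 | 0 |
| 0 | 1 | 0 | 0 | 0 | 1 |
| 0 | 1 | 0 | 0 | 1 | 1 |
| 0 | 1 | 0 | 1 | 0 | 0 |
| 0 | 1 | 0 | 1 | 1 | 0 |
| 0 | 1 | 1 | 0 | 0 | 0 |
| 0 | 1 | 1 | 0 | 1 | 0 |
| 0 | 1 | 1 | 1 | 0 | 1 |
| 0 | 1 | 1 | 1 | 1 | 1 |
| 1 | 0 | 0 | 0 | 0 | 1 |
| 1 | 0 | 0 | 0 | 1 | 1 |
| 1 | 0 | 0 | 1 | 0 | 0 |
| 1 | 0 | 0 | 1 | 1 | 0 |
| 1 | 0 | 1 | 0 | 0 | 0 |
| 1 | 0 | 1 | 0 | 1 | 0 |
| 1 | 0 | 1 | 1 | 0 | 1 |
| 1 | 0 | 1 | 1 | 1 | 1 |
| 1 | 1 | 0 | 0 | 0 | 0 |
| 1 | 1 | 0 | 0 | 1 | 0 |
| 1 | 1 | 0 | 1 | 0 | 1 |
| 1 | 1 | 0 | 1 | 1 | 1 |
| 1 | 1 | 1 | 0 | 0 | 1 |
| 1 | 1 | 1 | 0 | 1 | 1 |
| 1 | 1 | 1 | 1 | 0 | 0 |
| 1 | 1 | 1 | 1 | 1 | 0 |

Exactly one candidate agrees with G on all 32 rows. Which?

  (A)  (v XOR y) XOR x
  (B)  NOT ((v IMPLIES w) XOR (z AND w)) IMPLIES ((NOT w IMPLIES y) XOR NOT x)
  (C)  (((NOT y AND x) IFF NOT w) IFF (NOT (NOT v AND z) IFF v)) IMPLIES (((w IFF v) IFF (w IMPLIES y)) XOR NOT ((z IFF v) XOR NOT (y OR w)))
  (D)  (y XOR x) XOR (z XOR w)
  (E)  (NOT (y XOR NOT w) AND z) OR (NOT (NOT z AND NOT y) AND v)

(A): at (0,0,0,0,1) it gives 1, but G = 0 — eliminated.
(B): at (0,0,0,0,0) it gives 1, but G = 0 — eliminated.
(C): at (0,0,0,0,1) it gives 1, but G = 0 — eliminated.
(E): at (0,0,0,1,0) it gives 0, but G = 1 — eliminated.
(D) is the remaining candidate, and it agrees with G on all 32 inputs.

D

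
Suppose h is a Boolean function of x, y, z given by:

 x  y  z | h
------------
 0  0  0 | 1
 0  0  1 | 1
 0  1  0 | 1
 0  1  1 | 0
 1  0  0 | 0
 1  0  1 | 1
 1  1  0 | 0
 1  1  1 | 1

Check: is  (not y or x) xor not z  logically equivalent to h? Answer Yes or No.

No

Test each input against both h and the formula:
  x=0, y=0, z=0: formula gives 0, but h = 1 ✗
Row (0,0,0) is a counterexample, so the formula is not equivalent to h.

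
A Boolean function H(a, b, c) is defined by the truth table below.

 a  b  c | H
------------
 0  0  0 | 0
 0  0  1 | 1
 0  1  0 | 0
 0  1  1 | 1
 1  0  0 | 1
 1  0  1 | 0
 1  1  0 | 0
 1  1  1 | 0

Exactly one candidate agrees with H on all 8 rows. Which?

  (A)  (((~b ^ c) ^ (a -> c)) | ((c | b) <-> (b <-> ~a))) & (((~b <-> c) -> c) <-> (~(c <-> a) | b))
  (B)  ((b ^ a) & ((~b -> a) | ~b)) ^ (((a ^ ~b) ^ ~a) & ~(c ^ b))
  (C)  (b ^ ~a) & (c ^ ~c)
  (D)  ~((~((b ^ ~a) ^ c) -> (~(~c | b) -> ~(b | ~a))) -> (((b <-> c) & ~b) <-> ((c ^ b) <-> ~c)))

A

(B) disagrees with H on (0,0,1) (formula → 0, table → 1); rule it out.
(C) disagrees with H on (0,0,0) (formula → 1, table → 0); rule it out.
(D) disagrees with H on (0,0,0) (formula → 1, table → 0); rule it out.
Only (A) survives; checking it on all 8 rows confirms it matches H.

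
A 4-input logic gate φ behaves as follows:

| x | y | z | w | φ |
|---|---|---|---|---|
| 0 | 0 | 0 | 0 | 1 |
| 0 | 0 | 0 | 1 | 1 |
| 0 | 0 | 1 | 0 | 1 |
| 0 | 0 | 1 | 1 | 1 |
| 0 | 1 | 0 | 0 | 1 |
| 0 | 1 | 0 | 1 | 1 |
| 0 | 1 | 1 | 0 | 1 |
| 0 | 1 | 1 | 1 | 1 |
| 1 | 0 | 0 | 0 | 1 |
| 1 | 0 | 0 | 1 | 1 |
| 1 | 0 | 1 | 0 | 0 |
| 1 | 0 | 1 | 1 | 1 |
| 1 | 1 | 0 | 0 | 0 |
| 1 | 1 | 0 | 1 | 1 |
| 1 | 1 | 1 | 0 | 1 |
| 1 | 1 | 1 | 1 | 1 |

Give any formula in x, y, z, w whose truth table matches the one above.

There are just 2 zero rows: (1,0,1,0), (1,1,0,0). Their minterms are x·¬y·z·¬w, x·y·¬z·¬w; the OR of those covers precisely the 0-outputs, and negating it yields φ.

φ(x, y, z, w) = not ((((x and not y) and z) and not w) or (((x and y) and not z) and not w))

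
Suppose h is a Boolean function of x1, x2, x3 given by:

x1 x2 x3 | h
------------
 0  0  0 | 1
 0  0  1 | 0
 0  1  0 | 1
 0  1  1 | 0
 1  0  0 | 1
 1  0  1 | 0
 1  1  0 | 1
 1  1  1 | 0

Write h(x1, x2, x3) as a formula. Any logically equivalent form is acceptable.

h(x1, x2, x3) = NOT x3

The output is the negation of x3.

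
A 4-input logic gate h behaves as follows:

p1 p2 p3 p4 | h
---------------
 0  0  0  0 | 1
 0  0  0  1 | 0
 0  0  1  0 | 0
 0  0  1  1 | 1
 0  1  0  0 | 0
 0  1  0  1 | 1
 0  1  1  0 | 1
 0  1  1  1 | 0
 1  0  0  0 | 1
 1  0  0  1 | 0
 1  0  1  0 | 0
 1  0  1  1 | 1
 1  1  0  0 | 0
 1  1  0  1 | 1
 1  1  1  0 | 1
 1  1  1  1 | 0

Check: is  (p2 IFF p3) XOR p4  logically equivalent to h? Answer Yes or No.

Test each input against both h and the formula:
  p1=0, p2=0, p3=0, p4=0: formula gives 1, h = 1 ✓
  p1=0, p2=0, p3=0, p4=1: formula gives 0, h = 0 ✓
  p1=0, p2=0, p3=1, p4=0: formula gives 0, h = 0 ✓
  p1=0, p2=0, p3=1, p4=1: formula gives 1, h = 1 ✓
  … (the remaining 12 rows also agree.)
All 16 rows match — the expression computes h exactly.

Yes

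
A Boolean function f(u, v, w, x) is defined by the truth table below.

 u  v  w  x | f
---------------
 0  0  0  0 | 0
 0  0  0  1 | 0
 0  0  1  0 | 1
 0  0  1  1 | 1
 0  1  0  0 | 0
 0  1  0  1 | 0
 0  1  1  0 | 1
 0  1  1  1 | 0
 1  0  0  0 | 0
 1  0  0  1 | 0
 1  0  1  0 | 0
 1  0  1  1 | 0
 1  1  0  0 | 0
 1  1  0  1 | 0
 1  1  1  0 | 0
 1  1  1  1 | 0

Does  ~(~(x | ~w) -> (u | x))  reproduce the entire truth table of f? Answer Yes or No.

Check the formula against f row by row:
  u=0, v=0, w=0, x=0: formula gives 0, f = 0 ✓
  u=0, v=0, w=0, x=1: formula gives 0, f = 0 ✓
  u=0, v=0, w=1, x=0: formula gives 1, f = 1 ✓
  u=0, v=0, w=1, x=1: formula gives 0, but f = 1 ✗
A single disagreement suffices: at (0,0,1,1) they differ, so the formula does not compute f.

No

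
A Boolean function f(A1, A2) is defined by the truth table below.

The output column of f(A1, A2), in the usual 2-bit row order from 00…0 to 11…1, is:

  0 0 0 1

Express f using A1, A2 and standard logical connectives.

f(A1, A2) = A1 and A2

f is 1 on exactly one input, (1,1), whose minterm is A1·A2. So f is just that conjunction.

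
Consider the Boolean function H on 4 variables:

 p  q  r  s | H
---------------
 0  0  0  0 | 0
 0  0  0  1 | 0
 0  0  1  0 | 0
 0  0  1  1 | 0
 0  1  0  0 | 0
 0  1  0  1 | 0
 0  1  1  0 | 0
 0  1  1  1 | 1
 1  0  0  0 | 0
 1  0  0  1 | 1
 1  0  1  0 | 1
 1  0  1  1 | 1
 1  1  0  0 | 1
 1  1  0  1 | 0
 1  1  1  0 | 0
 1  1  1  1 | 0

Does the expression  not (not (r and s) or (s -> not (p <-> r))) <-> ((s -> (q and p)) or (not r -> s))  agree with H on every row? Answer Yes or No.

No

Check the formula against H row by row:
  p=0, q=0, r=0, s=0: formula gives 0, H = 0 ✓
  p=0, q=0, r=0, s=1: formula gives 0, H = 0 ✓
  p=0, q=0, r=1, s=0: formula gives 0, H = 0 ✓
  p=0, q=0, r=1, s=1: formula gives 0, H = 0 ✓
  …
  p=0, q=1, r=1, s=1: formula gives 0, but H = 1 ✗
A single disagreement suffices: at (0,1,1,1) they differ, so the formula does not compute H.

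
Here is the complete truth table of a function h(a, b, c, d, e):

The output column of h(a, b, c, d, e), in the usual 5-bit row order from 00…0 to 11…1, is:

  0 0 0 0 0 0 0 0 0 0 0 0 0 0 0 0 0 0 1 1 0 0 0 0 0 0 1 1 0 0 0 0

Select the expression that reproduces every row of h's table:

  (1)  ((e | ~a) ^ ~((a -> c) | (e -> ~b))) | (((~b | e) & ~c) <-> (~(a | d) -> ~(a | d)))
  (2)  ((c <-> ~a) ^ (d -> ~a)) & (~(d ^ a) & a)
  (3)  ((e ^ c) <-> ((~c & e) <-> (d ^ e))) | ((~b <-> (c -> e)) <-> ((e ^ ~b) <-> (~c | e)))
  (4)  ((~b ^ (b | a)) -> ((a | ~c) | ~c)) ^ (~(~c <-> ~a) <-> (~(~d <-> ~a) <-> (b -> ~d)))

(1) fails at (0,0,0,0,0): the formula yields 1, h is 0.
(3) fails at (0,0,0,0,0): the formula yields 1, h is 0.
(4) fails at (0,0,0,1,0): the formula yields 1, h is 0.
Only (2) survives; checking it on all 32 rows confirms it matches h.

2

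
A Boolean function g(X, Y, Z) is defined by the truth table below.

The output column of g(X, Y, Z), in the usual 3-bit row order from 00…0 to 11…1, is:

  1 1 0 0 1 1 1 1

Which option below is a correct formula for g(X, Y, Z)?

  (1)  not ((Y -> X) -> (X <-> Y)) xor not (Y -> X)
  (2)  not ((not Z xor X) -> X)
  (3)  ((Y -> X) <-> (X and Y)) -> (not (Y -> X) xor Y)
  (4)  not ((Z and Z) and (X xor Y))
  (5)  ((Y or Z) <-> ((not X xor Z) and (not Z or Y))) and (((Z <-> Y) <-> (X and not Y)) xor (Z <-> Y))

3

(1): at (0,0,0) it gives 0, but g = 1 — eliminated.
(2): at (0,0,1) it gives 0, but g = 1 — eliminated.
(4): at (0,1,0) it gives 1, but g = 0 — eliminated.
(5): at (0,0,0) it gives 0, but g = 1 — eliminated.
Only (3) survives; checking it on all 8 rows confirms it matches g.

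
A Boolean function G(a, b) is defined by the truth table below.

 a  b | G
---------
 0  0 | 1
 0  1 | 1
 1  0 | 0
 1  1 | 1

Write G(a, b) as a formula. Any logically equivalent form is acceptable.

G(a, b) = a -> b

This is a → b (false only at 1,0).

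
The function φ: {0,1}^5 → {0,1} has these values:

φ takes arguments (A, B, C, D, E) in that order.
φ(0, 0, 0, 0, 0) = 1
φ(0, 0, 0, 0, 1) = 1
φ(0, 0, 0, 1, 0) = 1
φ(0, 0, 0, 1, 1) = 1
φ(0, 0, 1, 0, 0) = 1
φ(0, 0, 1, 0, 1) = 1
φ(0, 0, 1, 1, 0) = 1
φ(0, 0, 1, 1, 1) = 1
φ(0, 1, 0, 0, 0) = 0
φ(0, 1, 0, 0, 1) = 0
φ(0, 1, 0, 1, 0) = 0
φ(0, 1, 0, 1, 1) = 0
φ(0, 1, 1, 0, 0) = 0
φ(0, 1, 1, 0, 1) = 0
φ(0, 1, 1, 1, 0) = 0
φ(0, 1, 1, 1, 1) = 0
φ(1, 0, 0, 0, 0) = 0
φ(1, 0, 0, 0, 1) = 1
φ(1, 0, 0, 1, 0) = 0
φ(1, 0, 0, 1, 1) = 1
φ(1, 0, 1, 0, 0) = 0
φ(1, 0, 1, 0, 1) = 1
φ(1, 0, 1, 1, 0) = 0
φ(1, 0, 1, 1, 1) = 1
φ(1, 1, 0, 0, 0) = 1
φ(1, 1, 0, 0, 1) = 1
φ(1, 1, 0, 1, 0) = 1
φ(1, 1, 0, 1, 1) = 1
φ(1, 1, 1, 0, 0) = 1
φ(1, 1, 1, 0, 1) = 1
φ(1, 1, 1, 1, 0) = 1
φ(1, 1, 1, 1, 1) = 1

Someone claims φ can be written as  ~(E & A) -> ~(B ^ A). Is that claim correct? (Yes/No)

Yes

Check the formula against φ row by row:
  A=0, B=0, C=0, D=0, E=0: formula gives 1, φ = 1 ✓
  A=0, B=0, C=0, D=0, E=1: formula gives 1, φ = 1 ✓
  A=0, B=0, C=0, D=1, E=0: formula gives 1, φ = 1 ✓
  A=0, B=0, C=0, D=1, E=1: formula gives 1, φ = 1 ✓
  …and likewise for the remaining 28 rows.
Every row agrees, so the formula is equivalent.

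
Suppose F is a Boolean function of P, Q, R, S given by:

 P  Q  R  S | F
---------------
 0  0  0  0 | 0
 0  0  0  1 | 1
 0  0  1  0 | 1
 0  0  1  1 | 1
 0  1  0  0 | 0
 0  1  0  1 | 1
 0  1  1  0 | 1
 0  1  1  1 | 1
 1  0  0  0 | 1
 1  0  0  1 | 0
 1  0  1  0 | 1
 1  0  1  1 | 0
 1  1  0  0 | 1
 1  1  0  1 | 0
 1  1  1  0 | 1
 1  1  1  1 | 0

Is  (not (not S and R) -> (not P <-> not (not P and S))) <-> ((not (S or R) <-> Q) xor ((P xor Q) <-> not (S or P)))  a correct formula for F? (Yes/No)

Yes

Check the formula against F row by row:
  P=0, Q=0, R=0, S=0: formula gives 0, F = 0 ✓
  P=0, Q=0, R=0, S=1: formula gives 1, F = 1 ✓
  P=0, Q=0, R=1, S=0: formula gives 1, F = 1 ✓
  P=0, Q=0, R=1, S=1: formula gives 1, F = 1 ✓
  … (the remaining 12 rows also agree.)
No disagreement on any input; they are logically equivalent.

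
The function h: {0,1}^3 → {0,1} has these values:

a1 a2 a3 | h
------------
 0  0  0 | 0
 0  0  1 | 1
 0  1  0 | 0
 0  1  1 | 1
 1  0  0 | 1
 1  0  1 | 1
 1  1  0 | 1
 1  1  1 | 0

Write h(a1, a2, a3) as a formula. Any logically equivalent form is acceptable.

The 0-rows are (0,0,0), (0,1,0), (1,1,1). Take each as a conjunction (¬a1·¬a2·¬a3, ¬a1·a2·¬a3, a1·a2·a3), form their disjunction, and complement — that gives a formula that is 1 everywhere h is.

h(a1, a2, a3) = NOT ((((NOT a1 AND NOT a2) AND NOT a3) OR ((NOT a1 AND a2) AND NOT a3)) OR ((a1 AND a2) AND a3))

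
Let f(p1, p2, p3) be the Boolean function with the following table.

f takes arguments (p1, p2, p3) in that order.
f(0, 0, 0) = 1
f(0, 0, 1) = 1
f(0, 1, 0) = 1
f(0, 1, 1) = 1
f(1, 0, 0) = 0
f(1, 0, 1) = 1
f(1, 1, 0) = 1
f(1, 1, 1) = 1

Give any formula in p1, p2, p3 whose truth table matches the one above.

f(p1, p2, p3) = not ((p1 and not p2) and not p3)

Only row (1,0,0) gives 0. So f is 1 everywhere except there — the complement of the minterm p1·¬p2·¬p3.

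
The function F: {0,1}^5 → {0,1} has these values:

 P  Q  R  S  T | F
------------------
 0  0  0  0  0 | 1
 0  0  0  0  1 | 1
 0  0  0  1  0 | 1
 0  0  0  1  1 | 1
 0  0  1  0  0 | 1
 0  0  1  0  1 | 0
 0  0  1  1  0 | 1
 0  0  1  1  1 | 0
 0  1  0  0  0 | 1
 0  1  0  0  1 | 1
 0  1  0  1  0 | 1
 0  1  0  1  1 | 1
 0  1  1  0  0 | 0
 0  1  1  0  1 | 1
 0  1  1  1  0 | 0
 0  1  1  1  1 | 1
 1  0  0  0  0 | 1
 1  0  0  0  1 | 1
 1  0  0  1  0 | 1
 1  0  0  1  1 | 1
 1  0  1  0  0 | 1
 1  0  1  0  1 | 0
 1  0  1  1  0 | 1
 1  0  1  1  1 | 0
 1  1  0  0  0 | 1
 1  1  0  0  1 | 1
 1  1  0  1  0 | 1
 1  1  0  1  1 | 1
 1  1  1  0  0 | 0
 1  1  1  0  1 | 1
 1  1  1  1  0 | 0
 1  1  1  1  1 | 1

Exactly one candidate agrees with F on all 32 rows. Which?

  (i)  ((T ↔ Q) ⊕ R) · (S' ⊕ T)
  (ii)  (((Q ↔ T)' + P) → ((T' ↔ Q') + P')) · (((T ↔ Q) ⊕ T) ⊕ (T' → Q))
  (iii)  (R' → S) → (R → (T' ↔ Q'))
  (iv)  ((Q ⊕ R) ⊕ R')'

(i) disagrees with F on (0,0,0,0,1) (formula → 0, table → 1); rule it out.
(ii) disagrees with F on (0,0,0,0,1) (formula → 0, table → 1); rule it out.
(iv) disagrees with F on (0,0,0,0,0) (formula → 0, table → 1); rule it out.
That leaves (iii). Evaluating it on every row reproduces the table of F exactly.

iii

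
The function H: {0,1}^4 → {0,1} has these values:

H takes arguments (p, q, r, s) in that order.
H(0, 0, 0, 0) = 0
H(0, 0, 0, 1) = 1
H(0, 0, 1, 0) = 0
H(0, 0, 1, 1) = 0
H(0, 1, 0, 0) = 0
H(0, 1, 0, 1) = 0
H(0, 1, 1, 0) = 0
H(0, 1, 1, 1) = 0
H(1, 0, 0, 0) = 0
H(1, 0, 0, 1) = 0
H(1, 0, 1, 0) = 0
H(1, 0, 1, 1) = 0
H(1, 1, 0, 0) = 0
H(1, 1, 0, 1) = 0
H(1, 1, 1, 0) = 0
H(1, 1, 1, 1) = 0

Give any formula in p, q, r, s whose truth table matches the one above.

H(p, q, r, s) = ((¬p ∧ ¬q) ∧ ¬r) ∧ s

H is 1 on exactly one input, (0,0,0,1), whose minterm is ¬p·¬q·¬r·s. So H is just that conjunction.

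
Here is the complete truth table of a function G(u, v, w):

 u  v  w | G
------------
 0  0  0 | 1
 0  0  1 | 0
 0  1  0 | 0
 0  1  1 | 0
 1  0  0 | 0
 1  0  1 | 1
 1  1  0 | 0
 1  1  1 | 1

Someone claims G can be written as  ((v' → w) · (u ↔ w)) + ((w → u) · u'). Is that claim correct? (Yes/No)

Test each input against both G and the formula:
  u=0, v=0, w=0: formula gives 1, G = 1 ✓
  u=0, v=0, w=1: formula gives 0, G = 0 ✓
  u=0, v=1, w=0: formula gives 1, but G = 0 ✗
Since they disagree at (0,1,0), the expression is not a correct formula for G.

No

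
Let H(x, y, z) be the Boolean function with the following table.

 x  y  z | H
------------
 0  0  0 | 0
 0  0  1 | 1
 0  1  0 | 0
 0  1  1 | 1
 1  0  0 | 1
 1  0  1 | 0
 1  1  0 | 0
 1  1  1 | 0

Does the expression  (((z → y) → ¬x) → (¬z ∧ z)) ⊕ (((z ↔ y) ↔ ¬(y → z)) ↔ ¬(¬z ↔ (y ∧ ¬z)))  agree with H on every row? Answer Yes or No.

Check the formula against H row by row:
  x=0, y=0, z=0: formula gives 0, H = 0 ✓
  x=0, y=0, z=1: formula gives 0, but H = 1 ✗
Since they disagree at (0,0,1), the expression is not a correct formula for H.

No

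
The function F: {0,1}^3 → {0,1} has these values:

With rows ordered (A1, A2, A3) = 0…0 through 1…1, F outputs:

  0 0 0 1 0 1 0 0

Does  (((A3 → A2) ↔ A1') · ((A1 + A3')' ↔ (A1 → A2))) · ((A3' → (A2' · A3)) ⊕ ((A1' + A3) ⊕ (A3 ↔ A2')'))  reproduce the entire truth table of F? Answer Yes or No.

No

Test each input against both F and the formula:
  A1=0, A2=0, A3=0: formula gives 0, F = 0 ✓
  A1=0, A2=0, A3=1: formula gives 0, F = 0 ✓
  A1=0, A2=1, A3=0: formula gives 0, F = 0 ✓
  A1=0, A2=1, A3=1: formula gives 1, F = 1 ✓
  A1=1, A2=0, A3=0: formula gives 0, F = 0 ✓
  A1=1, A2=0, A3=1: formula gives 0, but F = 1 ✗
Since they disagree at (1,0,1), the expression is not a correct formula for F.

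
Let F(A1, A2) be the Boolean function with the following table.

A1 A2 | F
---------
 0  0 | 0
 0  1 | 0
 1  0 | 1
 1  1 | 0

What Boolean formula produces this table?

F(A1, A2) = A1 and not A2

F is 1 on exactly one input, (1,0), whose minterm is A1·¬A2. So F is just that conjunction.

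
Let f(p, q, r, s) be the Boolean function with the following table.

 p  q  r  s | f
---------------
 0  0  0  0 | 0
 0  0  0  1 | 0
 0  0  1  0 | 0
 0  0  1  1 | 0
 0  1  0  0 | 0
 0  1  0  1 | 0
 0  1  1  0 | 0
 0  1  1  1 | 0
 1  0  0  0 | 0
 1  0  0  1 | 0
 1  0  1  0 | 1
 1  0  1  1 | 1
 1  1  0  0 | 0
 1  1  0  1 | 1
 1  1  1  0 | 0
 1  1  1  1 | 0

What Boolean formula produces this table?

The 1-rows are (1,0,1,0), (1,0,1,1), (1,1,0,1). Each contributes one minterm — p·¬q·r·¬s; p·¬q·r·s; p·q·¬r·s — and their disjunction is a sum-of-products form of f.

f(p, q, r, s) = ((((p & ~q) & r) & ~s) | (((p & ~q) & r) & s)) | (((p & q) & ~r) & s)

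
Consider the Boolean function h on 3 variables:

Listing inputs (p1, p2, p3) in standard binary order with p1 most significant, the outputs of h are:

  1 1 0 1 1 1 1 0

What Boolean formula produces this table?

There are just 2 zero rows: (0,1,0), (1,1,1). Their minterms are ¬p1·p2·¬p3, p1·p2·p3; the OR of those covers precisely the 0-outputs, and negating it yields h.

h(p1, p2, p3) = NOT (((NOT p1 AND p2) AND NOT p3) OR ((p1 AND p2) AND p3))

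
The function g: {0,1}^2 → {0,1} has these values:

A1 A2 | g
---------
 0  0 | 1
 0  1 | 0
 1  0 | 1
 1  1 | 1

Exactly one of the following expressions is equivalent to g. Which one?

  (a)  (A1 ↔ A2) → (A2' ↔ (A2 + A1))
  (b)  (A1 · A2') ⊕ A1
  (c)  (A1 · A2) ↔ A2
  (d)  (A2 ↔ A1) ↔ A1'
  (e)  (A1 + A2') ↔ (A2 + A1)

c

(a) disagrees with g on (0,0) (formula → 0, table → 1); rule it out.
(b) disagrees with g on (0,0) (formula → 0, table → 1); rule it out.
(d) disagrees with g on (1,1) (formula → 0, table → 1); rule it out.
(e) disagrees with g on (0,0) (formula → 0, table → 1); rule it out.
That leaves (c). Evaluating it on every row reproduces the table of g exactly.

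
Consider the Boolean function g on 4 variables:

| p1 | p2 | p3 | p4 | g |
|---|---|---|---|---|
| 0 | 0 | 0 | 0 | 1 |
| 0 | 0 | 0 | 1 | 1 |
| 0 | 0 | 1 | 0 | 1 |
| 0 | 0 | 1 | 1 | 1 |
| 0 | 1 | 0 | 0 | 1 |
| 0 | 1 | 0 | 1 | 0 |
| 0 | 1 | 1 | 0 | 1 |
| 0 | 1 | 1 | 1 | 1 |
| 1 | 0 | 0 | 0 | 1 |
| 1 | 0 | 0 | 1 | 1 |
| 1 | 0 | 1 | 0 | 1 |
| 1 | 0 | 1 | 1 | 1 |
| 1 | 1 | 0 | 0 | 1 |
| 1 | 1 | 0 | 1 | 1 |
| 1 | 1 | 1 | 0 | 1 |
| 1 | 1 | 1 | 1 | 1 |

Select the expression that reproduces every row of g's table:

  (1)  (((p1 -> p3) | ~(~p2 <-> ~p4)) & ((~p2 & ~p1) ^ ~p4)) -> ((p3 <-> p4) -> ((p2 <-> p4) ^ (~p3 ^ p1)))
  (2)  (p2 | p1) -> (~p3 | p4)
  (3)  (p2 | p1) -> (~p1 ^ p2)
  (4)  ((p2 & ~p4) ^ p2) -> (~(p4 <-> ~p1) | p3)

(1) fails at (0,0,1,1): the formula yields 0, g is 1.
(2) fails at (0,1,0,1): the formula yields 1, g is 0.
(3) fails at (0,1,0,0): the formula yields 0, g is 1.
Only (4) survives; checking it on all 16 rows confirms it matches g.

4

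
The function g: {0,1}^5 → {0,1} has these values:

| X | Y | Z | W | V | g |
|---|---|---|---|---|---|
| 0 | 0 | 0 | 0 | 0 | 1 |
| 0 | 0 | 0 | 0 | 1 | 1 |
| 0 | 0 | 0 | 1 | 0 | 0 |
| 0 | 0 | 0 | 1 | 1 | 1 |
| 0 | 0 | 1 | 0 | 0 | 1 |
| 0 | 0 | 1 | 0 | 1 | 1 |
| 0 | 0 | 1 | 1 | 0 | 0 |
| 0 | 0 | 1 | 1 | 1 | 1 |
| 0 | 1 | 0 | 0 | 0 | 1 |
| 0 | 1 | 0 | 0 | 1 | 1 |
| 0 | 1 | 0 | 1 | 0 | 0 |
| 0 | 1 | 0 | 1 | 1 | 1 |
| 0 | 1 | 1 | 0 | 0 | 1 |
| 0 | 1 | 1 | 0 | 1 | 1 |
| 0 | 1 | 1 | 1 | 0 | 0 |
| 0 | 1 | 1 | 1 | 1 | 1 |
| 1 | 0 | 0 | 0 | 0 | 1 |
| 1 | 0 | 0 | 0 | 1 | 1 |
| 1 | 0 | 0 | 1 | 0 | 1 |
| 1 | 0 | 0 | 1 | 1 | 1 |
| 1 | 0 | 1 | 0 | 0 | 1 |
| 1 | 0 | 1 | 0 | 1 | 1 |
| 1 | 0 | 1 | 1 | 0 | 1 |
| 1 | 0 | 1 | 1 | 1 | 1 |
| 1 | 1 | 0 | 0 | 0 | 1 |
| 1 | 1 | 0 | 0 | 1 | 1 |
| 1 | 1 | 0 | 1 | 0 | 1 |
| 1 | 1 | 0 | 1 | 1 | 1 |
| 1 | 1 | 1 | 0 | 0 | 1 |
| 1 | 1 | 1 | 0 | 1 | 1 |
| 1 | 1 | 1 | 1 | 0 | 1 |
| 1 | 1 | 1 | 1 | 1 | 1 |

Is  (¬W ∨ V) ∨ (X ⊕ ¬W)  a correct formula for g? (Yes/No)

Test each input against both g and the formula:
  X=0, Y=0, Z=0, W=0, V=0: formula gives 1, g = 1 ✓
  X=0, Y=0, Z=0, W=0, V=1: formula gives 1, g = 1 ✓
  X=0, Y=0, Z=0, W=1, V=0: formula gives 0, g = 0 ✓
  X=0, Y=0, Z=0, W=1, V=1: formula gives 1, g = 1 ✓
  …and likewise for the remaining 28 rows.
All 32 rows match — the expression computes g exactly.

Yes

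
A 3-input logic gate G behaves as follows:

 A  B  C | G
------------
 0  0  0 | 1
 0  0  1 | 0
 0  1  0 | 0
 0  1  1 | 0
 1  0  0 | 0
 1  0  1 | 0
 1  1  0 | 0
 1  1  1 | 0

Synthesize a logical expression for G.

The output is 1 only when every input is 0 — NOR of all inputs.

G(A, B, C) = ¬((A ∨ B) ∨ C)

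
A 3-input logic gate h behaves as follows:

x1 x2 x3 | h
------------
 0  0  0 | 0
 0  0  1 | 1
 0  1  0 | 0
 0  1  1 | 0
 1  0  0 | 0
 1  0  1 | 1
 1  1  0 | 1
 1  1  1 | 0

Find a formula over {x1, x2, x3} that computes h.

h(x1, x2, x3) = (((not x1 and not x2) and x3) or ((x1 and not x2) and x3)) or ((x1 and x2) and not x3)

Collect the rows where h=1 — (0,0,1), (1,0,1), (1,1,0) — and write one minterm per row: ¬x1·¬x2·x3, x1·¬x2·x3, x1·x2·¬x3. Their union (logical OR) reproduces the table exactly.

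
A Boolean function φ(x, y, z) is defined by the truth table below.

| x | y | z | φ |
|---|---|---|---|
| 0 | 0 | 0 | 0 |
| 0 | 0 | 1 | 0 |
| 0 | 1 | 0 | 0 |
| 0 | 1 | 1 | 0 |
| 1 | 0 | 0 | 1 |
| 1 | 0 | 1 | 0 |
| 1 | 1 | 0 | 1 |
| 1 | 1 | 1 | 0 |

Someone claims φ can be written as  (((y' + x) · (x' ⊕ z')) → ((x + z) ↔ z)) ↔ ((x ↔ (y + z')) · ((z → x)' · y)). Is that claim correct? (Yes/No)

Yes

Check the formula against φ row by row:
  x=0, y=0, z=0: formula gives 0, φ = 0 ✓
  x=0, y=0, z=1: formula gives 0, φ = 0 ✓
  x=0, y=1, z=0: formula gives 0, φ = 0 ✓
  x=0, y=1, z=1: formula gives 0, φ = 0 ✓
  x=1, y=0, z=0: formula gives 1, φ = 1 ✓
  … (the remaining 3 rows also agree.)
All 8 rows match — the expression computes φ exactly.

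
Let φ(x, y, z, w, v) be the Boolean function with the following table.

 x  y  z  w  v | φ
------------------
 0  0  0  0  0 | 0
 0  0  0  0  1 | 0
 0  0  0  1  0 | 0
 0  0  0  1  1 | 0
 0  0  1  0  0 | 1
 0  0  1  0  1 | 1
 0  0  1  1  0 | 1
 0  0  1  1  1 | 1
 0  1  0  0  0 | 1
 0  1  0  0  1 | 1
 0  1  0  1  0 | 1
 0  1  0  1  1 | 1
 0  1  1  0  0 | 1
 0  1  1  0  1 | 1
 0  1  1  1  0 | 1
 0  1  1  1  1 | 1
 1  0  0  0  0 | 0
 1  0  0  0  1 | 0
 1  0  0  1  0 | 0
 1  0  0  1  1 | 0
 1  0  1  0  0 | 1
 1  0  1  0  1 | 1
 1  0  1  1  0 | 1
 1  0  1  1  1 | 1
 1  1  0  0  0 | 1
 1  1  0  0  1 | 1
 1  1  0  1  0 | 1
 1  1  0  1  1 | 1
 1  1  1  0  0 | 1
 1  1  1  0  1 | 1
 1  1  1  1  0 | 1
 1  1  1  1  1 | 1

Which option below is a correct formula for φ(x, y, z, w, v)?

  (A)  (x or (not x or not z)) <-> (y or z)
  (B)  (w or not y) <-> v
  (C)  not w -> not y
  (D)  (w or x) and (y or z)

(B) disagrees with φ on (0,0,0,0,1) (formula → 1, table → 0); rule it out.
(C) disagrees with φ on (0,0,0,0,0) (formula → 1, table → 0); rule it out.
(D) disagrees with φ on (0,0,1,0,0) (formula → 0, table → 1); rule it out.
Only (A) survives; checking it on all 32 rows confirms it matches φ.

A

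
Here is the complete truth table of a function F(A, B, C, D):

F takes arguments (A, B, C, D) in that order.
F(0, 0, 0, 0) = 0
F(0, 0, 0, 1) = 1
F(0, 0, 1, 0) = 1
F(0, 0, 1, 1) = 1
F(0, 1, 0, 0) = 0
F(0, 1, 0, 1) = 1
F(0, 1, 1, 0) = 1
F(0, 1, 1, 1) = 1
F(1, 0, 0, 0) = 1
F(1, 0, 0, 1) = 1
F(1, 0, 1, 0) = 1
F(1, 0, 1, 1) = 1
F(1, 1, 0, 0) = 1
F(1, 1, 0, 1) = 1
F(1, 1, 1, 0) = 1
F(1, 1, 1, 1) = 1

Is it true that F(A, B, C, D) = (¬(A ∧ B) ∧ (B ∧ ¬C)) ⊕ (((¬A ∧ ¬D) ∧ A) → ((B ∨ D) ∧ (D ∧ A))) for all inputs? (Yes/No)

No

Evaluate (¬(A ∧ B) ∧ (B ∧ ¬C)) ⊕ (((¬A ∧ ¬D) ∧ A) → ((B ∨ D) ∧ (D ∧ A))) on each row and compare to F:
  A=0, B=0, C=0, D=0: formula gives 1, but F = 0 ✗
A single disagreement suffices: at (0,0,0,0) they differ, so the formula does not compute F.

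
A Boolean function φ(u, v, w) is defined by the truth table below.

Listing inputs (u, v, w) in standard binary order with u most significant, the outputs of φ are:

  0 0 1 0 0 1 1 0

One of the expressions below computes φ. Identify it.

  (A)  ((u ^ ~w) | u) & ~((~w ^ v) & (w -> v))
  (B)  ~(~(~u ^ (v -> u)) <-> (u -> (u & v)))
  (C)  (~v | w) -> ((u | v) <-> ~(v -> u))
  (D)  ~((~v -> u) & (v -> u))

A

(B) fails at (0,1,1): the formula yields 1, φ is 0.
(C) fails at (0,0,0): the formula yields 1, φ is 0.
(D) fails at (0,0,0): the formula yields 1, φ is 0.
Only (A) survives; checking it on all 8 rows confirms it matches φ.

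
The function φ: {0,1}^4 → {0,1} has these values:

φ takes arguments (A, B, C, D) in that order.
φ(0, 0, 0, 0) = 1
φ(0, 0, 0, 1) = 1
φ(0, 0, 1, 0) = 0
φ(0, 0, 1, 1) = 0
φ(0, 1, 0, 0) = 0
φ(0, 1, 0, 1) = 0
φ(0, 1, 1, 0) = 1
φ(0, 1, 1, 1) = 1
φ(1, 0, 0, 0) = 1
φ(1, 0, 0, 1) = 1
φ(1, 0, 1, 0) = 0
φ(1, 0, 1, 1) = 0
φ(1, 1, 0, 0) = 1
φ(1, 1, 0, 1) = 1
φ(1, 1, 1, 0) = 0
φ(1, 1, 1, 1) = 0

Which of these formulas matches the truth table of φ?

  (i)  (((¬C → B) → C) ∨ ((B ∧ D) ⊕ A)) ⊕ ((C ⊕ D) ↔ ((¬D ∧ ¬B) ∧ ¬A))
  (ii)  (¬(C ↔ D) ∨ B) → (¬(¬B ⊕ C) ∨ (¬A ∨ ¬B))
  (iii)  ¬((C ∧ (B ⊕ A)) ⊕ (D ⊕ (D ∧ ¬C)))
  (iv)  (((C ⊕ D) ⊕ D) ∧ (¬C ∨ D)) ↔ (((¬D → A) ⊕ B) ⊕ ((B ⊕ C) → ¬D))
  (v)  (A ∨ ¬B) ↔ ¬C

v

(i) disagrees with φ on (0,1,0,0) (formula → 1, table → 0); rule it out.
(ii) disagrees with φ on (0,0,1,0) (formula → 1, table → 0); rule it out.
(iii) disagrees with φ on (0,0,1,0) (formula → 1, table → 0); rule it out.
(iv) disagrees with φ on (0,0,0,0) (formula → 0, table → 1); rule it out.
Only (v) survives; checking it on all 16 rows confirms it matches φ.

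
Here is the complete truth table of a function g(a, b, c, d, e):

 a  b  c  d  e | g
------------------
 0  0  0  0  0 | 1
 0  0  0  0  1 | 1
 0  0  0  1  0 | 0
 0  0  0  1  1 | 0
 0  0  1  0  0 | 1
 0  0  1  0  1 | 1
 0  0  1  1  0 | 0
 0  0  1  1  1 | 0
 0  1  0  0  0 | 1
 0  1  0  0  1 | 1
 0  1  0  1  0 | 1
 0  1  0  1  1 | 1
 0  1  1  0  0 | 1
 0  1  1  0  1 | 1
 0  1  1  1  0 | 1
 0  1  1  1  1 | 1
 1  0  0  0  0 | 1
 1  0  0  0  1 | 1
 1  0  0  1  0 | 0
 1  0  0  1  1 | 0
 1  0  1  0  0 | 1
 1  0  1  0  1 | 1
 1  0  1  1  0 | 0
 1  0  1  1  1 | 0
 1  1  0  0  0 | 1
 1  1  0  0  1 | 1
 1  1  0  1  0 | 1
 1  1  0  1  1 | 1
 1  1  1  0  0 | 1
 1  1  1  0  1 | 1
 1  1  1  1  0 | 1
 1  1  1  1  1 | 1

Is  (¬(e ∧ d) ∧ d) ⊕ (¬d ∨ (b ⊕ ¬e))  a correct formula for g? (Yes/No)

Yes

Check the formula against g row by row:
  a=0, b=0, c=0, d=0, e=0: formula gives 1, g = 1 ✓
  a=0, b=0, c=0, d=0, e=1: formula gives 1, g = 1 ✓
  a=0, b=0, c=0, d=1, e=0: formula gives 0, g = 0 ✓
  a=0, b=0, c=0, d=1, e=1: formula gives 0, g = 0 ✓
  … (the remaining 28 rows also agree.)
Every row agrees, so the formula is equivalent.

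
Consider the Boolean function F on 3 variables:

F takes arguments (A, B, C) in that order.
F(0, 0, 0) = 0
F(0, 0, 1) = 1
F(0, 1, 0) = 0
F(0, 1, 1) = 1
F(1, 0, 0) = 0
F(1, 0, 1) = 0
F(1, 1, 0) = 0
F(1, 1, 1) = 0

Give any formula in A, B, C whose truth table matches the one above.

Collect the rows where F=1 — (0,0,1), (0,1,1) — and write one minterm per row: ¬A·¬B·C, ¬A·B·C. Their union (logical OR) reproduces the table exactly.

F(A, B, C) = ((~A & ~B) & C) | ((~A & B) & C)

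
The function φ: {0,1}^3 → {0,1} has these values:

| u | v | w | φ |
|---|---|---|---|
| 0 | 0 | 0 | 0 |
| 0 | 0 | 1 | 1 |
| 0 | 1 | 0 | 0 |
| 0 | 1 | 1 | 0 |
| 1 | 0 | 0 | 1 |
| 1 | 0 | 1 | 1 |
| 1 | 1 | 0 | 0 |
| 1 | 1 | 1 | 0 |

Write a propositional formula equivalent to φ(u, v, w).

φ(u, v, w) = (((NOT u AND NOT v) AND w) OR ((u AND NOT v) AND NOT w)) OR ((u AND NOT v) AND w)

φ=1 on 3 inputs: (0,0,1), (1,0,0), (1,0,1). Reading each as a conjunction of literals (¬u·¬v·w, u·¬v·¬w, u·¬v·w) and taking the OR gives the canonical DNF.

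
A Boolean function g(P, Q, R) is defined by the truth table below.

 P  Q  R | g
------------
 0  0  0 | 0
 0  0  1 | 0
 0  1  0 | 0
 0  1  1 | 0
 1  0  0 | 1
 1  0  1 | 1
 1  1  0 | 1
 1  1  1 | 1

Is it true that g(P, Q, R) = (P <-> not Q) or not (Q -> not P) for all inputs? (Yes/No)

No

Check the formula against g row by row:
  P=0, Q=0, R=0: formula gives 0, g = 0 ✓
  P=0, Q=0, R=1: formula gives 0, g = 0 ✓
  P=0, Q=1, R=0: formula gives 1, but g = 0 ✗
Since they disagree at (0,1,0), the expression is not a correct formula for g.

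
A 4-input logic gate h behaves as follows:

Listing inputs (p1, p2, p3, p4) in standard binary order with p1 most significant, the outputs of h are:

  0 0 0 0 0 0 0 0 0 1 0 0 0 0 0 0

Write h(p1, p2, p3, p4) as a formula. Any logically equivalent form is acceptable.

h(p1, p2, p3, p4) = ((p1 & ~p2) & ~p3) & p4

Only row (1,0,0,1) gives 1. That row's minterm p1·¬p2·¬p3·p4 is h directly.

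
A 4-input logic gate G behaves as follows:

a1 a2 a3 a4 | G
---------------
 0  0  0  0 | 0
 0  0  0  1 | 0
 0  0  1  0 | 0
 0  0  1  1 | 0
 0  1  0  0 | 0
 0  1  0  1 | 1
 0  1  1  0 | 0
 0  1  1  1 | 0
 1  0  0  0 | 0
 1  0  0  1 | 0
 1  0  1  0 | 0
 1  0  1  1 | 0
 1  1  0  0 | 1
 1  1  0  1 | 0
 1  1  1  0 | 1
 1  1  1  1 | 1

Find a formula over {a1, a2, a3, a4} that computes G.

Collect the rows where G=1 — (0,1,0,1), (1,1,0,0), (1,1,1,0), (1,1,1,1) — and write one minterm per row: ¬a1·a2·¬a3·a4, a1·a2·¬a3·¬a4, a1·a2·a3·¬a4, a1·a2·a3·a4. Their union (logical OR) reproduces the table exactly.

G(a1, a2, a3, a4) = (((((~a1 & a2) & ~a3) & a4) | (((a1 & a2) & ~a3) & ~a4)) | (((a1 & a2) & a3) & ~a4)) | (((a1 & a2) & a3) & a4)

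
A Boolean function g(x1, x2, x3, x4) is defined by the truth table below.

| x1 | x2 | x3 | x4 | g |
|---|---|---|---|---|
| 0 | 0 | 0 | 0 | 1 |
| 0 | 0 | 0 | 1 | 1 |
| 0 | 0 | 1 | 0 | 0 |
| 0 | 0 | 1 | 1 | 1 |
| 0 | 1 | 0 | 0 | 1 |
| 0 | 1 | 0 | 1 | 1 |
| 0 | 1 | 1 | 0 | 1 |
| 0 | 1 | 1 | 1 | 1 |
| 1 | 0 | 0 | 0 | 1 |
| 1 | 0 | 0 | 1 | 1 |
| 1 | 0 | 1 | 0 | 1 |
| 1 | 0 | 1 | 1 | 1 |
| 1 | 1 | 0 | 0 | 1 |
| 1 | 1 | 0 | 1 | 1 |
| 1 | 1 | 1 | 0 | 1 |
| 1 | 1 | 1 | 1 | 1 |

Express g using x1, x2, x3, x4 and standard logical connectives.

g(x1, x2, x3, x4) = ¬(((¬x1 ∧ ¬x2) ∧ x3) ∧ ¬x4)

g is 0 on exactly one input, (0,0,1,0), whose minterm is ¬x1·¬x2·x3·¬x4. So g is the negation of that single conjunction.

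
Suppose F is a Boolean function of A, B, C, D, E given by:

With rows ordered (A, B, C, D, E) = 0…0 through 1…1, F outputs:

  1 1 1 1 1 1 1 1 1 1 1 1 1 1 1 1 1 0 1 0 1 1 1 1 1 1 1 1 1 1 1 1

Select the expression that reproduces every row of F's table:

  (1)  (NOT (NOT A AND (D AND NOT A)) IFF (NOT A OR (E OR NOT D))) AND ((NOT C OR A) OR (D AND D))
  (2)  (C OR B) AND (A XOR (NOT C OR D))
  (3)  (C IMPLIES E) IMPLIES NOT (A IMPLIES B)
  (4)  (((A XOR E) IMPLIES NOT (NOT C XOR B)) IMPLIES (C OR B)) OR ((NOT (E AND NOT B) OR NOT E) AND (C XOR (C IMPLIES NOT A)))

4

(1) fails at (0,0,0,1,0): the formula yields 0, F is 1.
(2) fails at (0,0,0,0,0): the formula yields 0, F is 1.
(3) fails at (0,0,0,0,0): the formula yields 0, F is 1.
That leaves (4). Evaluating it on every row reproduces the table of F exactly.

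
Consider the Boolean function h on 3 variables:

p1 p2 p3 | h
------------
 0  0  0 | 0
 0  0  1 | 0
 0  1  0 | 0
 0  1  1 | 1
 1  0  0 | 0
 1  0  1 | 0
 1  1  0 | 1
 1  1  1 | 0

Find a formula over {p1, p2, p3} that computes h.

h=1 on 2 inputs: (0,1,1), (1,1,0). Reading each as a conjunction of literals (¬p1·p2·p3, p1·p2·¬p3) and taking the OR gives the canonical DNF.

h(p1, p2, p3) = ((not p1 and p2) and p3) or ((p1 and p2) and not p3)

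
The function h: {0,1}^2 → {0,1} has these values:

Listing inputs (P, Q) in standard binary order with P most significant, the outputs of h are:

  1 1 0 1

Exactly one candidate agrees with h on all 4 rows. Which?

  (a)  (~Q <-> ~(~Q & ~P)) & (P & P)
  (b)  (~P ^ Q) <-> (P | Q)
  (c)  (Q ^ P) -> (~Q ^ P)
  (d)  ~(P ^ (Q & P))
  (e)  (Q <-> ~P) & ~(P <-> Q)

(a) disagrees with h on (0,0) (formula → 0, table → 1); rule it out.
(b) disagrees with h on (0,0) (formula → 0, table → 1); rule it out.
(c) disagrees with h on (0,1) (formula → 0, table → 1); rule it out.
(e) disagrees with h on (0,0) (formula → 0, table → 1); rule it out.
Only (d) survives; checking it on all 4 rows confirms it matches h.

d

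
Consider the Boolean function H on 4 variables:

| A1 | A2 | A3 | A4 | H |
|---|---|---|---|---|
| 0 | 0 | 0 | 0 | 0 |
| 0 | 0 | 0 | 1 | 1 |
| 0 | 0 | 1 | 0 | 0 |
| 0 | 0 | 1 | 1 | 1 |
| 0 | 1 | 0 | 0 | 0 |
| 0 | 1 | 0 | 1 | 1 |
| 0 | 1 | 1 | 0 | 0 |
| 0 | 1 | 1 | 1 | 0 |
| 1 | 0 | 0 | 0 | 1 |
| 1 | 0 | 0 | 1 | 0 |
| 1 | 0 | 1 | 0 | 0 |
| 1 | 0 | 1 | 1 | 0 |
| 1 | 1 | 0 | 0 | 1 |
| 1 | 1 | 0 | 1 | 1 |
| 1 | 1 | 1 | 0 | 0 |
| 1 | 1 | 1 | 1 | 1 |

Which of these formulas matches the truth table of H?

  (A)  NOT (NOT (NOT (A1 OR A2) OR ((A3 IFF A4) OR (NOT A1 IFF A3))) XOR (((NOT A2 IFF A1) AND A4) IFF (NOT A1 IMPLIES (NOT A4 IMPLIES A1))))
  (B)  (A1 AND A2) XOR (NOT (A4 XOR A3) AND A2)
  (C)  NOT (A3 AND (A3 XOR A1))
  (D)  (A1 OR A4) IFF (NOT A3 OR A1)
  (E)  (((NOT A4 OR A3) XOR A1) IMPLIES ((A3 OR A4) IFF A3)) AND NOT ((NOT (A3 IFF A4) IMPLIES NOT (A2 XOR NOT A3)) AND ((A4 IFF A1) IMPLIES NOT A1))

A

(B): at (0,0,0,1) it gives 0, but H = 1 — eliminated.
(C): at (0,0,0,0) it gives 1, but H = 0 — eliminated.
(D): at (0,0,1,0) it gives 1, but H = 0 — eliminated.
(E): at (0,0,1,1) it gives 0, but H = 1 — eliminated.
(A) is the remaining candidate, and it agrees with H on all 16 inputs.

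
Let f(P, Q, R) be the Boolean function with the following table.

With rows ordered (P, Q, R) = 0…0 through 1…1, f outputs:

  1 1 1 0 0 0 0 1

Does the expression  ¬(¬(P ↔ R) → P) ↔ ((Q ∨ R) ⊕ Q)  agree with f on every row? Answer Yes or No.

Test each input against both f and the formula:
  P=0, Q=0, R=0: formula gives 1, f = 1 ✓
  P=0, Q=0, R=1: formula gives 1, f = 1 ✓
  P=0, Q=1, R=0: formula gives 1, f = 1 ✓
  P=0, Q=1, R=1: formula gives 0, f = 0 ✓
  P=1, Q=0, R=0: formula gives 1, but f = 0 ✗
A single disagreement suffices: at (1,0,0) they differ, so the formula does not compute f.

No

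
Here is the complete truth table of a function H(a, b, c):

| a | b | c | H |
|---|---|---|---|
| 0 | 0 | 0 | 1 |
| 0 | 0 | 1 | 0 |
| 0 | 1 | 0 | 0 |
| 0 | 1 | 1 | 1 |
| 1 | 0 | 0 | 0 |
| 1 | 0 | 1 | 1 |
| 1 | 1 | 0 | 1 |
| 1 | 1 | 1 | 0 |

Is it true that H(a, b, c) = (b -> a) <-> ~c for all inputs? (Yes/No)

Test each input against both H and the formula:
  a=0, b=0, c=0: formula gives 1, H = 1 ✓
  a=0, b=0, c=1: formula gives 0, H = 0 ✓
  a=0, b=1, c=0: formula gives 0, H = 0 ✓
  a=0, b=1, c=1: formula gives 1, H = 1 ✓
  a=1, b=0, c=0: formula gives 1, but H = 0 ✗
Since they disagree at (1,0,0), the expression is not a correct formula for H.

No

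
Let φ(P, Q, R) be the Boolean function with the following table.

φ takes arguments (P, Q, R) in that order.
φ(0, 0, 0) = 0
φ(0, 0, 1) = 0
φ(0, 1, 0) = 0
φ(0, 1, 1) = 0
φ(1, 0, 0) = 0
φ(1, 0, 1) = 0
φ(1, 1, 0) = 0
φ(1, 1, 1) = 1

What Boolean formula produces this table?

φ(P, Q, R) = (P · Q) · R

The output is 1 only when every input is 1 — the AND of all inputs.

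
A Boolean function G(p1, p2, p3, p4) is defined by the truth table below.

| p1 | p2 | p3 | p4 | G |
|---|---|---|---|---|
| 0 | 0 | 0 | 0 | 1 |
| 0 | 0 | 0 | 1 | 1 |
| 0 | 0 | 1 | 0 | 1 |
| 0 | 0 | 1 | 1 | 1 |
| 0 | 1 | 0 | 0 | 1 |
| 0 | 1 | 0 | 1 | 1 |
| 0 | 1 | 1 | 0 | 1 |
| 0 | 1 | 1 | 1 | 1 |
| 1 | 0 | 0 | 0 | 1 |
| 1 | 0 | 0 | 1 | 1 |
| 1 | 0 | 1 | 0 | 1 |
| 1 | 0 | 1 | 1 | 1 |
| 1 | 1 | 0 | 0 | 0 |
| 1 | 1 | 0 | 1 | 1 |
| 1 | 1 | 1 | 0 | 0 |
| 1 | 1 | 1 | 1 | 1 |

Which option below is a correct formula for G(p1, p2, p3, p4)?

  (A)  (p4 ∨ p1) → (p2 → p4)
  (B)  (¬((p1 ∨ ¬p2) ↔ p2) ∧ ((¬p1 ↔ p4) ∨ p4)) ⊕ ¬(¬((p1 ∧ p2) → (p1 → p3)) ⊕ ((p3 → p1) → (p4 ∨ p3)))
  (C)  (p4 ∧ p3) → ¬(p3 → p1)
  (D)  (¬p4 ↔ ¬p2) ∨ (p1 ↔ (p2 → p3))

A

(B) fails at (0,0,1,0): the formula yields 0, G is 1.
(C) fails at (1,0,1,1): the formula yields 0, G is 1.
(D) fails at (0,0,0,1): the formula yields 0, G is 1.
Only (A) survives; checking it on all 16 rows confirms it matches G.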